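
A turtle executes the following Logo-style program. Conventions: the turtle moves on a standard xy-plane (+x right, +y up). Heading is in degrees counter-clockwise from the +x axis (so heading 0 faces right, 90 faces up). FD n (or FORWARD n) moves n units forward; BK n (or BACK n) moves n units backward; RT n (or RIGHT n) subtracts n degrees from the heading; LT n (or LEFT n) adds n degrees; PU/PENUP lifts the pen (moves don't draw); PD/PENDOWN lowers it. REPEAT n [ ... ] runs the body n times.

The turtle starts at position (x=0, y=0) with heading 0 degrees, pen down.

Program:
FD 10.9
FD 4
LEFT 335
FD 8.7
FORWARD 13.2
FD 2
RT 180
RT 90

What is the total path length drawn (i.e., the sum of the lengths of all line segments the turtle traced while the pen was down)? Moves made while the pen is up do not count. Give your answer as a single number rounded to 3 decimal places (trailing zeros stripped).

Executing turtle program step by step:
Start: pos=(0,0), heading=0, pen down
FD 10.9: (0,0) -> (10.9,0) [heading=0, draw]
FD 4: (10.9,0) -> (14.9,0) [heading=0, draw]
LT 335: heading 0 -> 335
FD 8.7: (14.9,0) -> (22.785,-3.677) [heading=335, draw]
FD 13.2: (22.785,-3.677) -> (34.748,-9.255) [heading=335, draw]
FD 2: (34.748,-9.255) -> (36.561,-10.101) [heading=335, draw]
RT 180: heading 335 -> 155
RT 90: heading 155 -> 65
Final: pos=(36.561,-10.101), heading=65, 5 segment(s) drawn

Segment lengths:
  seg 1: (0,0) -> (10.9,0), length = 10.9
  seg 2: (10.9,0) -> (14.9,0), length = 4
  seg 3: (14.9,0) -> (22.785,-3.677), length = 8.7
  seg 4: (22.785,-3.677) -> (34.748,-9.255), length = 13.2
  seg 5: (34.748,-9.255) -> (36.561,-10.101), length = 2
Total = 38.8

Answer: 38.8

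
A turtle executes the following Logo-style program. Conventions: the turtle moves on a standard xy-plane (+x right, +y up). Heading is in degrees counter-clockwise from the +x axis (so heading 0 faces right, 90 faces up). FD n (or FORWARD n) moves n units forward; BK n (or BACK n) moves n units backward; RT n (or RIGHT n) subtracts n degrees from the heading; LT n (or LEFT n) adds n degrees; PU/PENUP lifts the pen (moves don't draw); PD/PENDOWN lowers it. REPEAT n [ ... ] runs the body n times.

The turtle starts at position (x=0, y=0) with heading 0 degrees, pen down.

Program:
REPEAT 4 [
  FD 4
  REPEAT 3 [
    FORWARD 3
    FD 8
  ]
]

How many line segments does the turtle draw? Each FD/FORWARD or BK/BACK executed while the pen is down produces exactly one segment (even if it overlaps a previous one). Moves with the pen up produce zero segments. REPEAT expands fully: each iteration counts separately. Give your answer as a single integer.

Answer: 28

Derivation:
Executing turtle program step by step:
Start: pos=(0,0), heading=0, pen down
REPEAT 4 [
  -- iteration 1/4 --
  FD 4: (0,0) -> (4,0) [heading=0, draw]
  REPEAT 3 [
    -- iteration 1/3 --
    FD 3: (4,0) -> (7,0) [heading=0, draw]
    FD 8: (7,0) -> (15,0) [heading=0, draw]
    -- iteration 2/3 --
    FD 3: (15,0) -> (18,0) [heading=0, draw]
    FD 8: (18,0) -> (26,0) [heading=0, draw]
    -- iteration 3/3 --
    FD 3: (26,0) -> (29,0) [heading=0, draw]
    FD 8: (29,0) -> (37,0) [heading=0, draw]
  ]
  -- iteration 2/4 --
  FD 4: (37,0) -> (41,0) [heading=0, draw]
  REPEAT 3 [
    -- iteration 1/3 --
    FD 3: (41,0) -> (44,0) [heading=0, draw]
    FD 8: (44,0) -> (52,0) [heading=0, draw]
    -- iteration 2/3 --
    FD 3: (52,0) -> (55,0) [heading=0, draw]
    FD 8: (55,0) -> (63,0) [heading=0, draw]
    -- iteration 3/3 --
    FD 3: (63,0) -> (66,0) [heading=0, draw]
    FD 8: (66,0) -> (74,0) [heading=0, draw]
  ]
  -- iteration 3/4 --
  FD 4: (74,0) -> (78,0) [heading=0, draw]
  REPEAT 3 [
    -- iteration 1/3 --
    FD 3: (78,0) -> (81,0) [heading=0, draw]
    FD 8: (81,0) -> (89,0) [heading=0, draw]
    -- iteration 2/3 --
    FD 3: (89,0) -> (92,0) [heading=0, draw]
    FD 8: (92,0) -> (100,0) [heading=0, draw]
    -- iteration 3/3 --
    FD 3: (100,0) -> (103,0) [heading=0, draw]
    FD 8: (103,0) -> (111,0) [heading=0, draw]
  ]
  -- iteration 4/4 --
  FD 4: (111,0) -> (115,0) [heading=0, draw]
  REPEAT 3 [
    -- iteration 1/3 --
    FD 3: (115,0) -> (118,0) [heading=0, draw]
    FD 8: (118,0) -> (126,0) [heading=0, draw]
    -- iteration 2/3 --
    FD 3: (126,0) -> (129,0) [heading=0, draw]
    FD 8: (129,0) -> (137,0) [heading=0, draw]
    -- iteration 3/3 --
    FD 3: (137,0) -> (140,0) [heading=0, draw]
    FD 8: (140,0) -> (148,0) [heading=0, draw]
  ]
]
Final: pos=(148,0), heading=0, 28 segment(s) drawn
Segments drawn: 28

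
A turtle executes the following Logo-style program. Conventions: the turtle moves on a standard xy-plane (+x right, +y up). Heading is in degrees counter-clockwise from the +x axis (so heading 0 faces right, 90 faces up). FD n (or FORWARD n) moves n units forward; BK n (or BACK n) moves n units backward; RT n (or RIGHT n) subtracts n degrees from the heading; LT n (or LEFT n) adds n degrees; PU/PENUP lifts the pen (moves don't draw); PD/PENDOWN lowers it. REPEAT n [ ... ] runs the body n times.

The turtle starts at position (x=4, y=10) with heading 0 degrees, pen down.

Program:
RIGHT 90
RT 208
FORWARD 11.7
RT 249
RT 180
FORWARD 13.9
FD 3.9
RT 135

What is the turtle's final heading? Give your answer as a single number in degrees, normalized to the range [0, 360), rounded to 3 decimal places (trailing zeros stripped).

Executing turtle program step by step:
Start: pos=(4,10), heading=0, pen down
RT 90: heading 0 -> 270
RT 208: heading 270 -> 62
FD 11.7: (4,10) -> (9.493,20.33) [heading=62, draw]
RT 249: heading 62 -> 173
RT 180: heading 173 -> 353
FD 13.9: (9.493,20.33) -> (23.289,18.637) [heading=353, draw]
FD 3.9: (23.289,18.637) -> (27.16,18.161) [heading=353, draw]
RT 135: heading 353 -> 218
Final: pos=(27.16,18.161), heading=218, 3 segment(s) drawn

Answer: 218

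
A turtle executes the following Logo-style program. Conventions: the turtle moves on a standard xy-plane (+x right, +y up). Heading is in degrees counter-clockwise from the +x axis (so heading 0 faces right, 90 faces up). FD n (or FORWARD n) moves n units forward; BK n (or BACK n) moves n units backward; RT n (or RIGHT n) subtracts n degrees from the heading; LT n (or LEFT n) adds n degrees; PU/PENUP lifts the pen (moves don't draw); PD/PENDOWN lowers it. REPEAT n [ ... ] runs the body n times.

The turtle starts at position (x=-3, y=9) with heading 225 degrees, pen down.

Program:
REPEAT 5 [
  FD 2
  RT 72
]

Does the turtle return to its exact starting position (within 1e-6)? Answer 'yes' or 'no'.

Executing turtle program step by step:
Start: pos=(-3,9), heading=225, pen down
REPEAT 5 [
  -- iteration 1/5 --
  FD 2: (-3,9) -> (-4.414,7.586) [heading=225, draw]
  RT 72: heading 225 -> 153
  -- iteration 2/5 --
  FD 2: (-4.414,7.586) -> (-6.196,8.494) [heading=153, draw]
  RT 72: heading 153 -> 81
  -- iteration 3/5 --
  FD 2: (-6.196,8.494) -> (-5.883,10.469) [heading=81, draw]
  RT 72: heading 81 -> 9
  -- iteration 4/5 --
  FD 2: (-5.883,10.469) -> (-3.908,10.782) [heading=9, draw]
  RT 72: heading 9 -> 297
  -- iteration 5/5 --
  FD 2: (-3.908,10.782) -> (-3,9) [heading=297, draw]
  RT 72: heading 297 -> 225
]
Final: pos=(-3,9), heading=225, 5 segment(s) drawn

Start position: (-3, 9)
Final position: (-3, 9)
Distance = 0; < 1e-6 -> CLOSED

Answer: yes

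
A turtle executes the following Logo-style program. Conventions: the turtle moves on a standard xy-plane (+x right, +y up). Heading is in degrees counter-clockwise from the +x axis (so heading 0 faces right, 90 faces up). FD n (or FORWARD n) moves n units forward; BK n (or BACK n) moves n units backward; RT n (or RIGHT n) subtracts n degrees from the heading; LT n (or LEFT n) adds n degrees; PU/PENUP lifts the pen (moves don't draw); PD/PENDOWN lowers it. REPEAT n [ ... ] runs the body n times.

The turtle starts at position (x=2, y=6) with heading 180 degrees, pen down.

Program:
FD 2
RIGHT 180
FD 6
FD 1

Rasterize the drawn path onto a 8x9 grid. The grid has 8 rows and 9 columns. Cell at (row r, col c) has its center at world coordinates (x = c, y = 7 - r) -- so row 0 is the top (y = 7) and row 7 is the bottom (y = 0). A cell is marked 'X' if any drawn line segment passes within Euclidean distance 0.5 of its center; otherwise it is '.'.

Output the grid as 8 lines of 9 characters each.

Answer: .........
XXXXXXXX.
.........
.........
.........
.........
.........
.........

Derivation:
Segment 0: (2,6) -> (0,6)
Segment 1: (0,6) -> (6,6)
Segment 2: (6,6) -> (7,6)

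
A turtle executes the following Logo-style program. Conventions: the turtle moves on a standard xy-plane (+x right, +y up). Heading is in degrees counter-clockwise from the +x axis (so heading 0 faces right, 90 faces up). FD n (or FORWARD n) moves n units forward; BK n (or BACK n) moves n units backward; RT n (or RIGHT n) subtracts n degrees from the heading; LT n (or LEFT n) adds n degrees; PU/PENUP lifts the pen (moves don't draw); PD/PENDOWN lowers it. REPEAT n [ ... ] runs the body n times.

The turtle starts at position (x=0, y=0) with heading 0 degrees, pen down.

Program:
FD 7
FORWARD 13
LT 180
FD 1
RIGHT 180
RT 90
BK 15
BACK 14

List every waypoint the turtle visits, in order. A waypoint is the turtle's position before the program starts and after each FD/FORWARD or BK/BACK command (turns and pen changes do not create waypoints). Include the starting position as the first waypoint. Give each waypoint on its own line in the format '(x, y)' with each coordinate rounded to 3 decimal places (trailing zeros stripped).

Answer: (0, 0)
(7, 0)
(20, 0)
(19, 0)
(19, 15)
(19, 29)

Derivation:
Executing turtle program step by step:
Start: pos=(0,0), heading=0, pen down
FD 7: (0,0) -> (7,0) [heading=0, draw]
FD 13: (7,0) -> (20,0) [heading=0, draw]
LT 180: heading 0 -> 180
FD 1: (20,0) -> (19,0) [heading=180, draw]
RT 180: heading 180 -> 0
RT 90: heading 0 -> 270
BK 15: (19,0) -> (19,15) [heading=270, draw]
BK 14: (19,15) -> (19,29) [heading=270, draw]
Final: pos=(19,29), heading=270, 5 segment(s) drawn
Waypoints (6 total):
(0, 0)
(7, 0)
(20, 0)
(19, 0)
(19, 15)
(19, 29)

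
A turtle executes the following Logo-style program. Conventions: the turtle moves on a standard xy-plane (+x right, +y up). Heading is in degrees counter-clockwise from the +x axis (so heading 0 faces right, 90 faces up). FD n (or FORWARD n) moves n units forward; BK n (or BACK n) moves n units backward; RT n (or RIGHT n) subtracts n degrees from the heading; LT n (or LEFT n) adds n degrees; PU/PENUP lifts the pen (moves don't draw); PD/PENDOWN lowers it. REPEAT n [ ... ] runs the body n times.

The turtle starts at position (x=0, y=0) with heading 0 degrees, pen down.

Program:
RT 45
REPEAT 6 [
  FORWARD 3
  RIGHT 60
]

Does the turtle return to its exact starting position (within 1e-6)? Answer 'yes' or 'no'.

Answer: yes

Derivation:
Executing turtle program step by step:
Start: pos=(0,0), heading=0, pen down
RT 45: heading 0 -> 315
REPEAT 6 [
  -- iteration 1/6 --
  FD 3: (0,0) -> (2.121,-2.121) [heading=315, draw]
  RT 60: heading 315 -> 255
  -- iteration 2/6 --
  FD 3: (2.121,-2.121) -> (1.345,-5.019) [heading=255, draw]
  RT 60: heading 255 -> 195
  -- iteration 3/6 --
  FD 3: (1.345,-5.019) -> (-1.553,-5.796) [heading=195, draw]
  RT 60: heading 195 -> 135
  -- iteration 4/6 --
  FD 3: (-1.553,-5.796) -> (-3.674,-3.674) [heading=135, draw]
  RT 60: heading 135 -> 75
  -- iteration 5/6 --
  FD 3: (-3.674,-3.674) -> (-2.898,-0.776) [heading=75, draw]
  RT 60: heading 75 -> 15
  -- iteration 6/6 --
  FD 3: (-2.898,-0.776) -> (0,0) [heading=15, draw]
  RT 60: heading 15 -> 315
]
Final: pos=(0,0), heading=315, 6 segment(s) drawn

Start position: (0, 0)
Final position: (0, 0)
Distance = 0; < 1e-6 -> CLOSED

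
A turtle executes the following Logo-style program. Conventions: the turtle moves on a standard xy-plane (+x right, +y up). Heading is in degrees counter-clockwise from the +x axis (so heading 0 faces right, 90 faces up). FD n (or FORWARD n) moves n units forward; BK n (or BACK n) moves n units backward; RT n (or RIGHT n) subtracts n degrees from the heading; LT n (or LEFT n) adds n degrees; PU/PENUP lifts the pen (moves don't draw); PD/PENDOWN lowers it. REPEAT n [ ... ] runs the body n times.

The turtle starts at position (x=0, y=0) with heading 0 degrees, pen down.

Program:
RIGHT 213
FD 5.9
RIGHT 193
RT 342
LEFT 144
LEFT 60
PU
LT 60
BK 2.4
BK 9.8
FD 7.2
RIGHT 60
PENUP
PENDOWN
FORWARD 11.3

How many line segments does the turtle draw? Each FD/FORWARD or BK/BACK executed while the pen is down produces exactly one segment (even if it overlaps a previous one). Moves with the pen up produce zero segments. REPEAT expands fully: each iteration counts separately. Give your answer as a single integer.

Answer: 2

Derivation:
Executing turtle program step by step:
Start: pos=(0,0), heading=0, pen down
RT 213: heading 0 -> 147
FD 5.9: (0,0) -> (-4.948,3.213) [heading=147, draw]
RT 193: heading 147 -> 314
RT 342: heading 314 -> 332
LT 144: heading 332 -> 116
LT 60: heading 116 -> 176
PU: pen up
LT 60: heading 176 -> 236
BK 2.4: (-4.948,3.213) -> (-3.606,5.203) [heading=236, move]
BK 9.8: (-3.606,5.203) -> (1.874,13.328) [heading=236, move]
FD 7.2: (1.874,13.328) -> (-2.152,7.359) [heading=236, move]
RT 60: heading 236 -> 176
PU: pen up
PD: pen down
FD 11.3: (-2.152,7.359) -> (-13.425,8.147) [heading=176, draw]
Final: pos=(-13.425,8.147), heading=176, 2 segment(s) drawn
Segments drawn: 2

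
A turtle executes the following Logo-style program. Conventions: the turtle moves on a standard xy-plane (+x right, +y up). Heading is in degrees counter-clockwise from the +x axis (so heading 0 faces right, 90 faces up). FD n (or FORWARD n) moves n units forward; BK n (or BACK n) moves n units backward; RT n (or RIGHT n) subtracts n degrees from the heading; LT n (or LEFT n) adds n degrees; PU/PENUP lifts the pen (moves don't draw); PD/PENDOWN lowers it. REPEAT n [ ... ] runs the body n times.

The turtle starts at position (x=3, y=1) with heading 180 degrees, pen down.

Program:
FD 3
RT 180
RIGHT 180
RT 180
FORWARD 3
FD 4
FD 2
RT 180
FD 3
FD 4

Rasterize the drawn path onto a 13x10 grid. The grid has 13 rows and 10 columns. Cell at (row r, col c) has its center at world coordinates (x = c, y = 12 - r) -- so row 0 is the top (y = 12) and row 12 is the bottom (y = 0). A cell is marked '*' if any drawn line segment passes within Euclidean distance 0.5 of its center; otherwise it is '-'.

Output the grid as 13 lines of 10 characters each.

Segment 0: (3,1) -> (0,1)
Segment 1: (0,1) -> (3,1)
Segment 2: (3,1) -> (7,1)
Segment 3: (7,1) -> (9,1)
Segment 4: (9,1) -> (6,1)
Segment 5: (6,1) -> (2,1)

Answer: ----------
----------
----------
----------
----------
----------
----------
----------
----------
----------
----------
**********
----------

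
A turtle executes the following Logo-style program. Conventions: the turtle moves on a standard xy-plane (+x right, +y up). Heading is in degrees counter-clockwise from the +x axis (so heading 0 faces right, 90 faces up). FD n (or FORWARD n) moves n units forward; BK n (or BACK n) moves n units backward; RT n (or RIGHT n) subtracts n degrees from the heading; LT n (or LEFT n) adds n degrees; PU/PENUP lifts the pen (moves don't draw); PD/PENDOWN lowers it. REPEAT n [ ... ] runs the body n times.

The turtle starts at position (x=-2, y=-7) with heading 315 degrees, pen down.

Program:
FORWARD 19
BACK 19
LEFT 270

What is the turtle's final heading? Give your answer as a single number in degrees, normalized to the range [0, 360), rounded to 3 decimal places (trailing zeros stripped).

Answer: 225

Derivation:
Executing turtle program step by step:
Start: pos=(-2,-7), heading=315, pen down
FD 19: (-2,-7) -> (11.435,-20.435) [heading=315, draw]
BK 19: (11.435,-20.435) -> (-2,-7) [heading=315, draw]
LT 270: heading 315 -> 225
Final: pos=(-2,-7), heading=225, 2 segment(s) drawn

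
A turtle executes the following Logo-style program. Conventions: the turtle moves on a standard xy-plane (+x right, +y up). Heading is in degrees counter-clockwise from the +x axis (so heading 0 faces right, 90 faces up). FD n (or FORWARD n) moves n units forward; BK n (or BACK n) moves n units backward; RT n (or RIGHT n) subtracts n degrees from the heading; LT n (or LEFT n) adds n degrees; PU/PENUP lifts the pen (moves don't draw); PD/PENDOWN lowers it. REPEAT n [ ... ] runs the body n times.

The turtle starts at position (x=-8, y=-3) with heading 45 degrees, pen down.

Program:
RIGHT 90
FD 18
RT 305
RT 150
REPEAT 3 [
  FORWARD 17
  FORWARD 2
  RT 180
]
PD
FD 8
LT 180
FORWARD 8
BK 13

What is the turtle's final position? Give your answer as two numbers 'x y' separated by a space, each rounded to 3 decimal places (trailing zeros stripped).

Answer: 0.132 -19.585

Derivation:
Executing turtle program step by step:
Start: pos=(-8,-3), heading=45, pen down
RT 90: heading 45 -> 315
FD 18: (-8,-3) -> (4.728,-15.728) [heading=315, draw]
RT 305: heading 315 -> 10
RT 150: heading 10 -> 220
REPEAT 3 [
  -- iteration 1/3 --
  FD 17: (4.728,-15.728) -> (-8.295,-26.655) [heading=220, draw]
  FD 2: (-8.295,-26.655) -> (-9.827,-27.941) [heading=220, draw]
  RT 180: heading 220 -> 40
  -- iteration 2/3 --
  FD 17: (-9.827,-27.941) -> (3.196,-17.013) [heading=40, draw]
  FD 2: (3.196,-17.013) -> (4.728,-15.728) [heading=40, draw]
  RT 180: heading 40 -> 220
  -- iteration 3/3 --
  FD 17: (4.728,-15.728) -> (-8.295,-26.655) [heading=220, draw]
  FD 2: (-8.295,-26.655) -> (-9.827,-27.941) [heading=220, draw]
  RT 180: heading 220 -> 40
]
PD: pen down
FD 8: (-9.827,-27.941) -> (-3.699,-22.799) [heading=40, draw]
LT 180: heading 40 -> 220
FD 8: (-3.699,-22.799) -> (-9.827,-27.941) [heading=220, draw]
BK 13: (-9.827,-27.941) -> (0.132,-19.585) [heading=220, draw]
Final: pos=(0.132,-19.585), heading=220, 10 segment(s) drawn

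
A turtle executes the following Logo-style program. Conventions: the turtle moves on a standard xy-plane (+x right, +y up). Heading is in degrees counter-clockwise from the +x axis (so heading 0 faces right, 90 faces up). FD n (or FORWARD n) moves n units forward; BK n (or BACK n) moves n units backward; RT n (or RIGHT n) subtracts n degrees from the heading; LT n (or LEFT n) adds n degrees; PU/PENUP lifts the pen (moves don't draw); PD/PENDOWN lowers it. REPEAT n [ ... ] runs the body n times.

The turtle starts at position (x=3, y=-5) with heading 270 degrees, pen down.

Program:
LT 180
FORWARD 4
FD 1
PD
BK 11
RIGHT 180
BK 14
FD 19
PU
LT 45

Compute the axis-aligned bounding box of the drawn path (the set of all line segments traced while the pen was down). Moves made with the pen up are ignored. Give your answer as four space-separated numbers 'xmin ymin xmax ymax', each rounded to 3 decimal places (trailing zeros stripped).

Executing turtle program step by step:
Start: pos=(3,-5), heading=270, pen down
LT 180: heading 270 -> 90
FD 4: (3,-5) -> (3,-1) [heading=90, draw]
FD 1: (3,-1) -> (3,0) [heading=90, draw]
PD: pen down
BK 11: (3,0) -> (3,-11) [heading=90, draw]
RT 180: heading 90 -> 270
BK 14: (3,-11) -> (3,3) [heading=270, draw]
FD 19: (3,3) -> (3,-16) [heading=270, draw]
PU: pen up
LT 45: heading 270 -> 315
Final: pos=(3,-16), heading=315, 5 segment(s) drawn

Segment endpoints: x in {3, 3, 3, 3, 3, 3}, y in {-16, -11, -5, -1, 0, 3}
xmin=3, ymin=-16, xmax=3, ymax=3

Answer: 3 -16 3 3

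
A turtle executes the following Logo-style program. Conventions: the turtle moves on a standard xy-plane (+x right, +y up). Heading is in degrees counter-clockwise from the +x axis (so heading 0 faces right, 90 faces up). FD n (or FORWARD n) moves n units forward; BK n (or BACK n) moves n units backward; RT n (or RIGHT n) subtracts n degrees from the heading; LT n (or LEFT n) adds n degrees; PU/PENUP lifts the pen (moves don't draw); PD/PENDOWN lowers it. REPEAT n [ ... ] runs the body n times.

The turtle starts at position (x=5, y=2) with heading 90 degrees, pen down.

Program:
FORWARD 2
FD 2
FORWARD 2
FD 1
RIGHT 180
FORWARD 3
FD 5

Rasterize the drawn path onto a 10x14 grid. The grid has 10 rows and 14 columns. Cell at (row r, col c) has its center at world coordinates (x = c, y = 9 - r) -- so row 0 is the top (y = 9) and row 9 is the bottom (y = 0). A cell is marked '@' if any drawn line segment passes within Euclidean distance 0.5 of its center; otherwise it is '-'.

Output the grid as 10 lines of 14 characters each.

Segment 0: (5,2) -> (5,4)
Segment 1: (5,4) -> (5,6)
Segment 2: (5,6) -> (5,8)
Segment 3: (5,8) -> (5,9)
Segment 4: (5,9) -> (5,6)
Segment 5: (5,6) -> (5,1)

Answer: -----@--------
-----@--------
-----@--------
-----@--------
-----@--------
-----@--------
-----@--------
-----@--------
-----@--------
--------------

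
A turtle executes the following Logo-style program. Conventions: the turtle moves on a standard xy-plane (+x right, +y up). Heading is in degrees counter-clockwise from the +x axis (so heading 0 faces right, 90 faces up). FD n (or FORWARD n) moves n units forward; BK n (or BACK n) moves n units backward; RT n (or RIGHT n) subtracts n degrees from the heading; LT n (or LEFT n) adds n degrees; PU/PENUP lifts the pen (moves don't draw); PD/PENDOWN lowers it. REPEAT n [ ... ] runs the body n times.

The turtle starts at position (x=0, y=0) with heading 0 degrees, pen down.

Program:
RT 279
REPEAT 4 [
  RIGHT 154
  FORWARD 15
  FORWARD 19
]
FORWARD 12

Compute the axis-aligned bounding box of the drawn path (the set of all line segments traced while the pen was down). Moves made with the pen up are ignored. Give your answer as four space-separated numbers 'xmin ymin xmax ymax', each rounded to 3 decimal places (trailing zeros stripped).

Executing turtle program step by step:
Start: pos=(0,0), heading=0, pen down
RT 279: heading 0 -> 81
REPEAT 4 [
  -- iteration 1/4 --
  RT 154: heading 81 -> 287
  FD 15: (0,0) -> (4.386,-14.345) [heading=287, draw]
  FD 19: (4.386,-14.345) -> (9.941,-32.514) [heading=287, draw]
  -- iteration 2/4 --
  RT 154: heading 287 -> 133
  FD 15: (9.941,-32.514) -> (-0.289,-21.544) [heading=133, draw]
  FD 19: (-0.289,-21.544) -> (-13.247,-7.648) [heading=133, draw]
  -- iteration 3/4 --
  RT 154: heading 133 -> 339
  FD 15: (-13.247,-7.648) -> (0.756,-13.024) [heading=339, draw]
  FD 19: (0.756,-13.024) -> (18.494,-19.833) [heading=339, draw]
  -- iteration 4/4 --
  RT 154: heading 339 -> 185
  FD 15: (18.494,-19.833) -> (3.552,-21.14) [heading=185, draw]
  FD 19: (3.552,-21.14) -> (-15.376,-22.796) [heading=185, draw]
]
FD 12: (-15.376,-22.796) -> (-27.331,-23.842) [heading=185, draw]
Final: pos=(-27.331,-23.842), heading=185, 9 segment(s) drawn

Segment endpoints: x in {-27.331, -15.376, -13.247, -0.289, 0, 0.756, 3.552, 4.386, 9.941, 18.494}, y in {-32.514, -23.842, -22.796, -21.544, -21.14, -19.833, -14.345, -13.024, -7.648, 0}
xmin=-27.331, ymin=-32.514, xmax=18.494, ymax=0

Answer: -27.331 -32.514 18.494 0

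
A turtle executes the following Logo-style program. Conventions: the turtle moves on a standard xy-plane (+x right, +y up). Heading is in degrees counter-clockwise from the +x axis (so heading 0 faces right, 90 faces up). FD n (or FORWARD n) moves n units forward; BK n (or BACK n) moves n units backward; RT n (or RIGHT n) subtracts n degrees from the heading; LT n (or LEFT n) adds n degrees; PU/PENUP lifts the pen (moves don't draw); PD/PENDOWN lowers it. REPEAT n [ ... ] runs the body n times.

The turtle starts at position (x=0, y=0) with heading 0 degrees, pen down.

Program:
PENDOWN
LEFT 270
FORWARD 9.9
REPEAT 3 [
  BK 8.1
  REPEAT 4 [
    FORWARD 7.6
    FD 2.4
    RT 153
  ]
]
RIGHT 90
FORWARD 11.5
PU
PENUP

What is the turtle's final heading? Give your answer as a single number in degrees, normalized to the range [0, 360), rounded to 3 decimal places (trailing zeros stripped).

Executing turtle program step by step:
Start: pos=(0,0), heading=0, pen down
PD: pen down
LT 270: heading 0 -> 270
FD 9.9: (0,0) -> (0,-9.9) [heading=270, draw]
REPEAT 3 [
  -- iteration 1/3 --
  BK 8.1: (0,-9.9) -> (0,-1.8) [heading=270, draw]
  REPEAT 4 [
    -- iteration 1/4 --
    FD 7.6: (0,-1.8) -> (0,-9.4) [heading=270, draw]
    FD 2.4: (0,-9.4) -> (0,-11.8) [heading=270, draw]
    RT 153: heading 270 -> 117
    -- iteration 2/4 --
    FD 7.6: (0,-11.8) -> (-3.45,-5.028) [heading=117, draw]
    FD 2.4: (-3.45,-5.028) -> (-4.54,-2.89) [heading=117, draw]
    RT 153: heading 117 -> 324
    -- iteration 3/4 --
    FD 7.6: (-4.54,-2.89) -> (1.609,-7.357) [heading=324, draw]
    FD 2.4: (1.609,-7.357) -> (3.55,-8.768) [heading=324, draw]
    RT 153: heading 324 -> 171
    -- iteration 4/4 --
    FD 7.6: (3.55,-8.768) -> (-3.956,-7.579) [heading=171, draw]
    FD 2.4: (-3.956,-7.579) -> (-6.327,-7.203) [heading=171, draw]
    RT 153: heading 171 -> 18
  ]
  -- iteration 2/3 --
  BK 8.1: (-6.327,-7.203) -> (-14.03,-9.706) [heading=18, draw]
  REPEAT 4 [
    -- iteration 1/4 --
    FD 7.6: (-14.03,-9.706) -> (-6.802,-7.358) [heading=18, draw]
    FD 2.4: (-6.802,-7.358) -> (-4.52,-6.616) [heading=18, draw]
    RT 153: heading 18 -> 225
    -- iteration 2/4 --
    FD 7.6: (-4.52,-6.616) -> (-9.894,-11.99) [heading=225, draw]
    FD 2.4: (-9.894,-11.99) -> (-11.591,-13.687) [heading=225, draw]
    RT 153: heading 225 -> 72
    -- iteration 3/4 --
    FD 7.6: (-11.591,-13.687) -> (-9.242,-6.459) [heading=72, draw]
    FD 2.4: (-9.242,-6.459) -> (-8.501,-4.177) [heading=72, draw]
    RT 153: heading 72 -> 279
    -- iteration 4/4 --
    FD 7.6: (-8.501,-4.177) -> (-7.312,-11.683) [heading=279, draw]
    FD 2.4: (-7.312,-11.683) -> (-6.936,-14.054) [heading=279, draw]
    RT 153: heading 279 -> 126
  ]
  -- iteration 3/3 --
  BK 8.1: (-6.936,-14.054) -> (-2.175,-20.607) [heading=126, draw]
  REPEAT 4 [
    -- iteration 1/4 --
    FD 7.6: (-2.175,-20.607) -> (-6.642,-14.458) [heading=126, draw]
    FD 2.4: (-6.642,-14.458) -> (-8.053,-12.517) [heading=126, draw]
    RT 153: heading 126 -> 333
    -- iteration 2/4 --
    FD 7.6: (-8.053,-12.517) -> (-1.281,-15.967) [heading=333, draw]
    FD 2.4: (-1.281,-15.967) -> (0.857,-17.056) [heading=333, draw]
    RT 153: heading 333 -> 180
    -- iteration 3/4 --
    FD 7.6: (0.857,-17.056) -> (-6.743,-17.056) [heading=180, draw]
    FD 2.4: (-6.743,-17.056) -> (-9.143,-17.056) [heading=180, draw]
    RT 153: heading 180 -> 27
    -- iteration 4/4 --
    FD 7.6: (-9.143,-17.056) -> (-2.371,-13.606) [heading=27, draw]
    FD 2.4: (-2.371,-13.606) -> (-0.233,-12.517) [heading=27, draw]
    RT 153: heading 27 -> 234
  ]
]
RT 90: heading 234 -> 144
FD 11.5: (-0.233,-12.517) -> (-9.537,-5.757) [heading=144, draw]
PU: pen up
PU: pen up
Final: pos=(-9.537,-5.757), heading=144, 29 segment(s) drawn

Answer: 144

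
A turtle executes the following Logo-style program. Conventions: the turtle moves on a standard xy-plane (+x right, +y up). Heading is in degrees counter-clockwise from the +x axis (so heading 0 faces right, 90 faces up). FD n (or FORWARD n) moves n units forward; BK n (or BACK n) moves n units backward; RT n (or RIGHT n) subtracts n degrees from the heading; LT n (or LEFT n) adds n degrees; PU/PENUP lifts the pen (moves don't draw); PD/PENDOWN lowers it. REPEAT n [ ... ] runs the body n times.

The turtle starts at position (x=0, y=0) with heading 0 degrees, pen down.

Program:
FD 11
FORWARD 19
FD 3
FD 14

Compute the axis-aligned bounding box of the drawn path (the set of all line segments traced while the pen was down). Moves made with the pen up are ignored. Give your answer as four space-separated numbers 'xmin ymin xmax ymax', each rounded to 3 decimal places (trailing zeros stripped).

Executing turtle program step by step:
Start: pos=(0,0), heading=0, pen down
FD 11: (0,0) -> (11,0) [heading=0, draw]
FD 19: (11,0) -> (30,0) [heading=0, draw]
FD 3: (30,0) -> (33,0) [heading=0, draw]
FD 14: (33,0) -> (47,0) [heading=0, draw]
Final: pos=(47,0), heading=0, 4 segment(s) drawn

Segment endpoints: x in {0, 11, 30, 33, 47}, y in {0}
xmin=0, ymin=0, xmax=47, ymax=0

Answer: 0 0 47 0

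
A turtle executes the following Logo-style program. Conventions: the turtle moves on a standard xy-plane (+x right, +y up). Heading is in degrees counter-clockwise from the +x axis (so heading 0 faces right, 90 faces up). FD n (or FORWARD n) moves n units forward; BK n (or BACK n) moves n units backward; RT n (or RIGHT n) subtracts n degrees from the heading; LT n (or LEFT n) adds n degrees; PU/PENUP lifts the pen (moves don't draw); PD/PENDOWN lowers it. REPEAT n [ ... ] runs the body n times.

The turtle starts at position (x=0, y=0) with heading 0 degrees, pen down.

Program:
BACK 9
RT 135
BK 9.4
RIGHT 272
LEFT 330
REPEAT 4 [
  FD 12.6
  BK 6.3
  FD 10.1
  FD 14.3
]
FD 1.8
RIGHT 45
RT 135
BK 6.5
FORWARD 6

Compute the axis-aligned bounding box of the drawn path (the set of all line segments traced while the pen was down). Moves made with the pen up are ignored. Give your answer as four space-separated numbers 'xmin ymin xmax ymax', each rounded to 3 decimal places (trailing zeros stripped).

Executing turtle program step by step:
Start: pos=(0,0), heading=0, pen down
BK 9: (0,0) -> (-9,0) [heading=0, draw]
RT 135: heading 0 -> 225
BK 9.4: (-9,0) -> (-2.353,6.647) [heading=225, draw]
RT 272: heading 225 -> 313
LT 330: heading 313 -> 283
REPEAT 4 [
  -- iteration 1/4 --
  FD 12.6: (-2.353,6.647) -> (0.481,-5.63) [heading=283, draw]
  BK 6.3: (0.481,-5.63) -> (-0.936,0.508) [heading=283, draw]
  FD 10.1: (-0.936,0.508) -> (1.336,-9.333) [heading=283, draw]
  FD 14.3: (1.336,-9.333) -> (4.553,-23.266) [heading=283, draw]
  -- iteration 2/4 --
  FD 12.6: (4.553,-23.266) -> (7.387,-35.543) [heading=283, draw]
  BK 6.3: (7.387,-35.543) -> (5.97,-29.405) [heading=283, draw]
  FD 10.1: (5.97,-29.405) -> (8.242,-39.246) [heading=283, draw]
  FD 14.3: (8.242,-39.246) -> (11.459,-53.18) [heading=283, draw]
  -- iteration 3/4 --
  FD 12.6: (11.459,-53.18) -> (14.293,-65.457) [heading=283, draw]
  BK 6.3: (14.293,-65.457) -> (12.876,-59.318) [heading=283, draw]
  FD 10.1: (12.876,-59.318) -> (15.148,-69.159) [heading=283, draw]
  FD 14.3: (15.148,-69.159) -> (18.365,-83.093) [heading=283, draw]
  -- iteration 4/4 --
  FD 12.6: (18.365,-83.093) -> (21.199,-95.37) [heading=283, draw]
  BK 6.3: (21.199,-95.37) -> (19.782,-89.231) [heading=283, draw]
  FD 10.1: (19.782,-89.231) -> (22.054,-99.072) [heading=283, draw]
  FD 14.3: (22.054,-99.072) -> (25.271,-113.006) [heading=283, draw]
]
FD 1.8: (25.271,-113.006) -> (25.676,-114.76) [heading=283, draw]
RT 45: heading 283 -> 238
RT 135: heading 238 -> 103
BK 6.5: (25.676,-114.76) -> (27.138,-121.093) [heading=103, draw]
FD 6: (27.138,-121.093) -> (25.788,-115.247) [heading=103, draw]
Final: pos=(25.788,-115.247), heading=103, 21 segment(s) drawn

Segment endpoints: x in {-9, -2.353, -0.936, 0, 0.481, 1.336, 4.553, 5.97, 7.387, 8.242, 11.459, 12.876, 14.293, 15.148, 18.365, 19.782, 21.199, 22.054, 25.271, 25.676, 25.788, 27.138}, y in {-121.093, -115.247, -114.76, -113.006, -99.072, -95.37, -89.231, -83.093, -69.159, -65.457, -59.318, -53.18, -39.246, -35.543, -29.405, -23.266, -9.333, -5.63, 0, 0.508, 6.647}
xmin=-9, ymin=-121.093, xmax=27.138, ymax=6.647

Answer: -9 -121.093 27.138 6.647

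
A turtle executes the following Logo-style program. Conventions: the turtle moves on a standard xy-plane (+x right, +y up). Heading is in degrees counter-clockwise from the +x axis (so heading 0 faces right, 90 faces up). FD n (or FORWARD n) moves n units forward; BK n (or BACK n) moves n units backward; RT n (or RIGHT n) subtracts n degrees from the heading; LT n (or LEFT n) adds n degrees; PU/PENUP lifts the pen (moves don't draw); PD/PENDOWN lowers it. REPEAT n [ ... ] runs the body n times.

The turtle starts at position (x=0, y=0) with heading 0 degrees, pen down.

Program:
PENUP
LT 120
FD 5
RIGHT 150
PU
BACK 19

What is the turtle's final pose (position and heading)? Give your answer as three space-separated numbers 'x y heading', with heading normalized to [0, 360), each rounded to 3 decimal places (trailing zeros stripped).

Executing turtle program step by step:
Start: pos=(0,0), heading=0, pen down
PU: pen up
LT 120: heading 0 -> 120
FD 5: (0,0) -> (-2.5,4.33) [heading=120, move]
RT 150: heading 120 -> 330
PU: pen up
BK 19: (-2.5,4.33) -> (-18.954,13.83) [heading=330, move]
Final: pos=(-18.954,13.83), heading=330, 0 segment(s) drawn

Answer: -18.954 13.83 330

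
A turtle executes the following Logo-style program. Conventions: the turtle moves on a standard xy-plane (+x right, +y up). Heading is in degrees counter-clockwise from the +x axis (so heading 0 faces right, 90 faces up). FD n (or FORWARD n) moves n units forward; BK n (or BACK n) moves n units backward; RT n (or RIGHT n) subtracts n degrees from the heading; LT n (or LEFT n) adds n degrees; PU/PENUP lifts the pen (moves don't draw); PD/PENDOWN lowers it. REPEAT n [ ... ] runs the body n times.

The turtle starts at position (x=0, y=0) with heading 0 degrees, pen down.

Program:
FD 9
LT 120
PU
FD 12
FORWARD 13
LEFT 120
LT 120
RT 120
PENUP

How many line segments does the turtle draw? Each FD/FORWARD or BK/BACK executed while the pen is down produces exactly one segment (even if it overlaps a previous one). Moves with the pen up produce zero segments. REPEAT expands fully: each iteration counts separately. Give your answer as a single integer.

Executing turtle program step by step:
Start: pos=(0,0), heading=0, pen down
FD 9: (0,0) -> (9,0) [heading=0, draw]
LT 120: heading 0 -> 120
PU: pen up
FD 12: (9,0) -> (3,10.392) [heading=120, move]
FD 13: (3,10.392) -> (-3.5,21.651) [heading=120, move]
LT 120: heading 120 -> 240
LT 120: heading 240 -> 0
RT 120: heading 0 -> 240
PU: pen up
Final: pos=(-3.5,21.651), heading=240, 1 segment(s) drawn
Segments drawn: 1

Answer: 1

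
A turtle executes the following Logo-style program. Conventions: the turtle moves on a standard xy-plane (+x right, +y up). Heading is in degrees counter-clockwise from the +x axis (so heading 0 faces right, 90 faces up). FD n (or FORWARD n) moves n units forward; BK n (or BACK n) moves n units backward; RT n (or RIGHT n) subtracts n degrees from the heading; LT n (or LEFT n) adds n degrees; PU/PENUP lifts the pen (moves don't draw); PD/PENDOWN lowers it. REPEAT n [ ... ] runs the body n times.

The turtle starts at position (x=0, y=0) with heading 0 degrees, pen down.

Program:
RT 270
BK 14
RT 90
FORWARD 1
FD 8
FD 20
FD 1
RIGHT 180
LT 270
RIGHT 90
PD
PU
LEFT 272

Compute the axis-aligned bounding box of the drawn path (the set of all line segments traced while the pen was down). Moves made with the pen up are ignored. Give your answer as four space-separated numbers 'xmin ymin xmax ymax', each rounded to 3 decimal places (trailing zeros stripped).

Answer: 0 -14 30 0

Derivation:
Executing turtle program step by step:
Start: pos=(0,0), heading=0, pen down
RT 270: heading 0 -> 90
BK 14: (0,0) -> (0,-14) [heading=90, draw]
RT 90: heading 90 -> 0
FD 1: (0,-14) -> (1,-14) [heading=0, draw]
FD 8: (1,-14) -> (9,-14) [heading=0, draw]
FD 20: (9,-14) -> (29,-14) [heading=0, draw]
FD 1: (29,-14) -> (30,-14) [heading=0, draw]
RT 180: heading 0 -> 180
LT 270: heading 180 -> 90
RT 90: heading 90 -> 0
PD: pen down
PU: pen up
LT 272: heading 0 -> 272
Final: pos=(30,-14), heading=272, 5 segment(s) drawn

Segment endpoints: x in {0, 0, 1, 9, 29, 30}, y in {-14, -14, -14, 0}
xmin=0, ymin=-14, xmax=30, ymax=0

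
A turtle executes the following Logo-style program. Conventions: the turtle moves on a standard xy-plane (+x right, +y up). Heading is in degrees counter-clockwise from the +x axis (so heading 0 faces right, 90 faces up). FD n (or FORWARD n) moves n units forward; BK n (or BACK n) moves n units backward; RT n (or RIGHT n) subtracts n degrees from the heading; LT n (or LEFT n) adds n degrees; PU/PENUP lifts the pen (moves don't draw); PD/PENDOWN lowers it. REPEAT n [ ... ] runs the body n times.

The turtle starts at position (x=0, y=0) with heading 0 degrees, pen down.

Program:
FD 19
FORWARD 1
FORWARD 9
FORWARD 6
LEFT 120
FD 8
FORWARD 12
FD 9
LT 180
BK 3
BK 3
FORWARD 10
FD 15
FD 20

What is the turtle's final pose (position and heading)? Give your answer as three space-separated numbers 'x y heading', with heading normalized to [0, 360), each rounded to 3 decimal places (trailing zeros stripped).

Executing turtle program step by step:
Start: pos=(0,0), heading=0, pen down
FD 19: (0,0) -> (19,0) [heading=0, draw]
FD 1: (19,0) -> (20,0) [heading=0, draw]
FD 9: (20,0) -> (29,0) [heading=0, draw]
FD 6: (29,0) -> (35,0) [heading=0, draw]
LT 120: heading 0 -> 120
FD 8: (35,0) -> (31,6.928) [heading=120, draw]
FD 12: (31,6.928) -> (25,17.321) [heading=120, draw]
FD 9: (25,17.321) -> (20.5,25.115) [heading=120, draw]
LT 180: heading 120 -> 300
BK 3: (20.5,25.115) -> (19,27.713) [heading=300, draw]
BK 3: (19,27.713) -> (17.5,30.311) [heading=300, draw]
FD 10: (17.5,30.311) -> (22.5,21.651) [heading=300, draw]
FD 15: (22.5,21.651) -> (30,8.66) [heading=300, draw]
FD 20: (30,8.66) -> (40,-8.66) [heading=300, draw]
Final: pos=(40,-8.66), heading=300, 12 segment(s) drawn

Answer: 40 -8.66 300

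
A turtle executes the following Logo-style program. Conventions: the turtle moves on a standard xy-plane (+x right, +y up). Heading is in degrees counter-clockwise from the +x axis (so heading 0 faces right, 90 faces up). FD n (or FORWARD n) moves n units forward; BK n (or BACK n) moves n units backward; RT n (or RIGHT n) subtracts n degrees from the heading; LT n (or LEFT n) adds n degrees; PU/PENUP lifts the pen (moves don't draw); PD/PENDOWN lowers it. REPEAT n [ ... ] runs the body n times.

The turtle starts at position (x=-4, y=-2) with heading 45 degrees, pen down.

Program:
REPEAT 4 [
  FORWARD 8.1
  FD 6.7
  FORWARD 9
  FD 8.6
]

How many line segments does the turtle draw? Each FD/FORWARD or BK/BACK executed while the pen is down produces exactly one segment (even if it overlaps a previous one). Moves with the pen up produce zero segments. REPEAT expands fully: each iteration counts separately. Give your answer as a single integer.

Answer: 16

Derivation:
Executing turtle program step by step:
Start: pos=(-4,-2), heading=45, pen down
REPEAT 4 [
  -- iteration 1/4 --
  FD 8.1: (-4,-2) -> (1.728,3.728) [heading=45, draw]
  FD 6.7: (1.728,3.728) -> (6.465,8.465) [heading=45, draw]
  FD 9: (6.465,8.465) -> (12.829,14.829) [heading=45, draw]
  FD 8.6: (12.829,14.829) -> (18.91,20.91) [heading=45, draw]
  -- iteration 2/4 --
  FD 8.1: (18.91,20.91) -> (24.638,26.638) [heading=45, draw]
  FD 6.7: (24.638,26.638) -> (29.375,31.375) [heading=45, draw]
  FD 9: (29.375,31.375) -> (35.739,37.739) [heading=45, draw]
  FD 8.6: (35.739,37.739) -> (41.821,43.821) [heading=45, draw]
  -- iteration 3/4 --
  FD 8.1: (41.821,43.821) -> (47.548,49.548) [heading=45, draw]
  FD 6.7: (47.548,49.548) -> (52.286,54.286) [heading=45, draw]
  FD 9: (52.286,54.286) -> (58.65,60.65) [heading=45, draw]
  FD 8.6: (58.65,60.65) -> (64.731,66.731) [heading=45, draw]
  -- iteration 4/4 --
  FD 8.1: (64.731,66.731) -> (70.458,72.458) [heading=45, draw]
  FD 6.7: (70.458,72.458) -> (75.196,77.196) [heading=45, draw]
  FD 9: (75.196,77.196) -> (81.56,83.56) [heading=45, draw]
  FD 8.6: (81.56,83.56) -> (87.641,89.641) [heading=45, draw]
]
Final: pos=(87.641,89.641), heading=45, 16 segment(s) drawn
Segments drawn: 16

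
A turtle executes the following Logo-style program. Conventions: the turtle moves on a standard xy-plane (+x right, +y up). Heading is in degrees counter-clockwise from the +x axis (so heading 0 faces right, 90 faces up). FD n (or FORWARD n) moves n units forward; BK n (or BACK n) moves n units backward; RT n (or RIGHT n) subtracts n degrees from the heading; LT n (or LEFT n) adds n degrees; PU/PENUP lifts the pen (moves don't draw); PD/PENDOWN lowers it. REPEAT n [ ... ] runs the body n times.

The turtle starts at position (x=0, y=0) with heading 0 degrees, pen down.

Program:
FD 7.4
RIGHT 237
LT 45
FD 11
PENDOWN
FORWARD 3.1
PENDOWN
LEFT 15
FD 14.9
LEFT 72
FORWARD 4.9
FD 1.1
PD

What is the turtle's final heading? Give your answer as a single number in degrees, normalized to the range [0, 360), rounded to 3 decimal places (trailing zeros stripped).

Answer: 255

Derivation:
Executing turtle program step by step:
Start: pos=(0,0), heading=0, pen down
FD 7.4: (0,0) -> (7.4,0) [heading=0, draw]
RT 237: heading 0 -> 123
LT 45: heading 123 -> 168
FD 11: (7.4,0) -> (-3.36,2.287) [heading=168, draw]
PD: pen down
FD 3.1: (-3.36,2.287) -> (-6.392,2.932) [heading=168, draw]
PD: pen down
LT 15: heading 168 -> 183
FD 14.9: (-6.392,2.932) -> (-21.271,2.152) [heading=183, draw]
LT 72: heading 183 -> 255
FD 4.9: (-21.271,2.152) -> (-22.54,-2.581) [heading=255, draw]
FD 1.1: (-22.54,-2.581) -> (-22.824,-3.644) [heading=255, draw]
PD: pen down
Final: pos=(-22.824,-3.644), heading=255, 6 segment(s) drawn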